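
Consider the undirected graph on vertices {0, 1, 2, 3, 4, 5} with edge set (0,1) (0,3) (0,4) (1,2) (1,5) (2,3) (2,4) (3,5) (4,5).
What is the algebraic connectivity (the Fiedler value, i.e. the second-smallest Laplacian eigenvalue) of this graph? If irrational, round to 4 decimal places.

3

Reading degrees in the order [0, 1, 2, 3, 4, 5] gives [3, 3, 3, 3, 3, 3]; set D = diag(3, 3, 3, 3, 3, 3) and form L = D - A. The smallest Laplacian eigenvalue is always 0. The next one, lambda_2 = 3, measures how hard the graph is to disconnect: larger values mean better connectivity.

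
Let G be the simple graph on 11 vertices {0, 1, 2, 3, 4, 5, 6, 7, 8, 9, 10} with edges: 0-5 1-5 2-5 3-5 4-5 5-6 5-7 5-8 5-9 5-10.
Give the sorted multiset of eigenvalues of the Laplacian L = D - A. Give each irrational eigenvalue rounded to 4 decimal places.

With the vertex order [0, 1, 2, 3, 4, 5, 6, 7, 8, 9, 10], the degrees are [1, 1, 1, 1, 1, 10, 1, 1, 1, 1, 1], giving D = diag(1, 1, 1, 1, 1, 10, 1, 1, 1, 1, 1) and L = D - A. The multiplicity of 0 as a Laplacian eigenvalue equals the number of connected components. There is one zero in the spectrum, matching the 1 component.

[0, 1, 1, 1, 1, 1, 1, 1, 1, 1, 11]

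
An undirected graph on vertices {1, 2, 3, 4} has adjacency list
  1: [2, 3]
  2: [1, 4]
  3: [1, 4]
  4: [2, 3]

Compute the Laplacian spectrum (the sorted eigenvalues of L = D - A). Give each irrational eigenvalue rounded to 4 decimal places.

Reading degrees in the order [1, 2, 3, 4] gives [2, 2, 2, 2]; set D = diag(2, 2, 2, 2) and form L = D - A. Diagonalising L (or applying a numerical eigensolver to the 4x4 matrix) gives the spectrum above. The single zero eigenvalue shows the graph is connected.

[0, 2, 2, 4]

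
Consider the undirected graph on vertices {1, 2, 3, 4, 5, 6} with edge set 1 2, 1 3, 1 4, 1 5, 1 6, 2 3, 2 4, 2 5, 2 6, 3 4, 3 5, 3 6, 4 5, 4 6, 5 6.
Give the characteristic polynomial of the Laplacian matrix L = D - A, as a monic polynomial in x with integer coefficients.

With the vertex order [1, 2, 3, 4, 5, 6], the degrees are [5, 5, 5, 5, 5, 5], giving D = diag(5, 5, 5, 5, 5, 5) and L = D - A. The eigenvalues of L are [0, 6, 6, 6, 6, 6]; the characteristic polynomial is the product of (x - lambda_i), which multiplies out to x^6 - 30x^5 + 360x^4 - 2160x^3 + 6480x^2 - 7776x. The coefficient of x^5 equals -trace(L) = -30, matching the sum of degrees. There is one zero in the spectrum, matching the 1 component.

x^6 - 30x^5 + 360x^4 - 2160x^3 + 6480x^2 - 7776x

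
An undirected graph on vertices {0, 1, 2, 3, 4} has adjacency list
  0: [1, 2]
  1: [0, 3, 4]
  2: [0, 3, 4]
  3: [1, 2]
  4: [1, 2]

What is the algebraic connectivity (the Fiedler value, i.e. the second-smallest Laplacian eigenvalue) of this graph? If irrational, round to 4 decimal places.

2

With the vertex order [0, 1, 2, 3, 4], the degrees are [2, 3, 3, 2, 2], giving D = diag(2, 3, 3, 2, 2) and L = D - A. The sorted Laplacian eigenvalues are [0, 2, 2, 3, 5]; the algebraic connectivity is the second entry, 2.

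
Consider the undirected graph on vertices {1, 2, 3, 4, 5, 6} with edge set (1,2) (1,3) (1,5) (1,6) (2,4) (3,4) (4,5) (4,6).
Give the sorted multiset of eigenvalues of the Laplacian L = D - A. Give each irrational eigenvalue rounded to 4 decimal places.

Reading degrees in the order [1, 2, 3, 4, 5, 6] gives [4, 2, 2, 4, 2, 2]; set D = diag(4, 2, 2, 4, 2, 2) and form L = D - A. Since every row of L sums to 0, the all-ones vector is in the kernel and 0 is an eigenvalue. The eigenvalues sum to 16, which equals trace(L) = 2|E|.

[0, 2, 2, 2, 4, 6]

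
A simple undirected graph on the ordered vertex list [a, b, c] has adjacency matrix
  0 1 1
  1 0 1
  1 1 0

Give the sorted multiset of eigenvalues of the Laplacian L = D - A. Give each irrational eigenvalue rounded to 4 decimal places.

With the vertex order [a, b, c], the degrees are [2, 2, 2], giving D = diag(2, 2, 2) and L = D - A. L is symmetric positive semidefinite, so every eigenvalue is real and nonnegative.

[0, 3, 3]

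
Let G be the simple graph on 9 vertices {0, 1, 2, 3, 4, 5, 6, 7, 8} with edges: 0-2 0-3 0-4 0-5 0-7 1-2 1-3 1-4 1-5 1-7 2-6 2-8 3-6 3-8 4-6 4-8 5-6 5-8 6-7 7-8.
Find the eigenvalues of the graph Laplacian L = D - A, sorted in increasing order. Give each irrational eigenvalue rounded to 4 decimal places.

[0, 4, 4, 4, 4, 5, 5, 5, 9]

Each diagonal entry of L is the vertex degree and each off-diagonal entry is -1 where an edge is present, 0 otherwise; in the order [0, 1, 2, 3, 4, 5, 6, 7, 8] the diagonal is [5, 5, 4, 4, 4, 4, 5, 4, 5]. Since every row of L sums to 0, the all-ones vector is in the kernel and 0 is an eigenvalue. The single zero eigenvalue shows the graph is connected. There is one zero in the spectrum, matching the 1 component.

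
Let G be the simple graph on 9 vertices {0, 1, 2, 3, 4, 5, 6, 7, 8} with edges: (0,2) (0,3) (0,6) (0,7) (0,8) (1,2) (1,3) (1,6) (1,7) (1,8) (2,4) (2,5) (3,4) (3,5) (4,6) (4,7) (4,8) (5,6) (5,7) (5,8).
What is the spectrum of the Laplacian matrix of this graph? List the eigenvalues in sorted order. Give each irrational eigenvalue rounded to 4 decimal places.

With the vertex order [0, 1, 2, 3, 4, 5, 6, 7, 8], the degrees are [5, 5, 4, 4, 5, 5, 4, 4, 4], giving D = diag(5, 5, 4, 4, 5, 5, 4, 4, 4) and L = D - A. Diagonalising L (or applying a numerical eigensolver to the 9x9 matrix) gives the spectrum above. The largest eigenvalue, 9, is at most the vertex count 9.

[0, 4, 4, 4, 4, 5, 5, 5, 9]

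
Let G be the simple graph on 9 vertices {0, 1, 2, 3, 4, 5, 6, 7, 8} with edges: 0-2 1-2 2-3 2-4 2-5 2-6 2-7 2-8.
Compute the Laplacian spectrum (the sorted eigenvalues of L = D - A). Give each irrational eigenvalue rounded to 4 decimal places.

[0, 1, 1, 1, 1, 1, 1, 1, 9]

Reading degrees in the order [0, 1, 2, 3, 4, 5, 6, 7, 8] gives [1, 1, 8, 1, 1, 1, 1, 1, 1]; set D = diag(1, 1, 8, 1, 1, 1, 1, 1, 1) and form L = D - A. Diagonalising L (or applying a numerical eigensolver to the 9x9 matrix) gives the spectrum above. By the matrix-tree theorem the graph has (1/9) * product of the nonzero eigenvalues = 1 spanning tree.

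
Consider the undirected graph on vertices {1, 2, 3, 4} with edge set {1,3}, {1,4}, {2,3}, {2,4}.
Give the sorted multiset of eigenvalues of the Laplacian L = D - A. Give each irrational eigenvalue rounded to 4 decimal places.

[0, 2, 2, 4]

Reading degrees in the order [1, 2, 3, 4] gives [2, 2, 2, 2]; set D = diag(2, 2, 2, 2) and form L = D - A. Since every row of L sums to 0, the all-ones vector is in the kernel and 0 is an eigenvalue. The single zero eigenvalue shows the graph is connected. There is one zero in the spectrum, matching the 1 component. The largest eigenvalue, 4, is at most the vertex count 4.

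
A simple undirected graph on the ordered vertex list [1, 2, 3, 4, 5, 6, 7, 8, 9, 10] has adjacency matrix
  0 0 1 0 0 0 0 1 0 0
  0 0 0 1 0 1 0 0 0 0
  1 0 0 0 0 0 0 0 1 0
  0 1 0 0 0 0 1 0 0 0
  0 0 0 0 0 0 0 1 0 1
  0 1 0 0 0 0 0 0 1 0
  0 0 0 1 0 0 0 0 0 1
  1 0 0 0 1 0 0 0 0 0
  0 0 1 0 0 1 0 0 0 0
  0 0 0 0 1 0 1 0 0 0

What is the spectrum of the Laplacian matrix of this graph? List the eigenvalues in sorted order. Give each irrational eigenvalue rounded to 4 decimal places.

Each diagonal entry of L is the vertex degree and each off-diagonal entry is -1 where an edge is present, 0 otherwise; in the order [1, 2, 3, 4, 5, 6, 7, 8, 9, 10] the diagonal is [2, 2, 2, 2, 2, 2, 2, 2, 2, 2]. The multiplicity of 0 as a Laplacian eigenvalue equals the number of connected components. There is one zero in the spectrum, matching the 1 component.

[0, 0.3820, 0.3820, 1.3820, 1.3820, 2.6180, 2.6180, 3.6180, 3.6180, 4]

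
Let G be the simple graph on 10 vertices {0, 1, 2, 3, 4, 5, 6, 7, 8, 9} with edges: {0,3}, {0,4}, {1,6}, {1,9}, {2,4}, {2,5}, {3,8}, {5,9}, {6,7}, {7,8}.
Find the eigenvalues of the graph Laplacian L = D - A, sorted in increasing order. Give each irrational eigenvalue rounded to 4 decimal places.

[0, 0.3820, 0.3820, 1.3820, 1.3820, 2.6180, 2.6180, 3.6180, 3.6180, 4]

Each diagonal entry of L is the vertex degree and each off-diagonal entry is -1 where an edge is present, 0 otherwise; in the order [0, 1, 2, 3, 4, 5, 6, 7, 8, 9] the diagonal is [2, 2, 2, 2, 2, 2, 2, 2, 2, 2]. Since every row of L sums to 0, the all-ones vector is in the kernel and 0 is an eigenvalue. The eigenvalues sum to 20, which equals trace(L) = 2|E|.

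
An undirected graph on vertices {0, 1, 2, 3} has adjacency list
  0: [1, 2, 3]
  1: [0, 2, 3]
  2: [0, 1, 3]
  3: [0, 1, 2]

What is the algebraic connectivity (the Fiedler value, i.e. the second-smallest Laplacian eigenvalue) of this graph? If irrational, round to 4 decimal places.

4

With the vertex order [0, 1, 2, 3], the degrees are [3, 3, 3, 3], giving D = diag(3, 3, 3, 3) and L = D - A. The smallest Laplacian eigenvalue is always 0. The next one, lambda_2 = 4, measures how hard the graph is to disconnect: larger values mean better connectivity.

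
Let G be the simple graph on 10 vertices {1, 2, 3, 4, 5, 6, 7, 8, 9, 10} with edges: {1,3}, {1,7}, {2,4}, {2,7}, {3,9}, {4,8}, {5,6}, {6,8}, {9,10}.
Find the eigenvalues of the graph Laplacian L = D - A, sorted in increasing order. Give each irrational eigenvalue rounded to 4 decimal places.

[0, 0.0979, 0.3820, 0.8244, 1.3820, 2, 2.6180, 3.1756, 3.6180, 3.9021]

Each diagonal entry of L is the vertex degree and each off-diagonal entry is -1 where an edge is present, 0 otherwise; in the order [1, 2, 3, 4, 5, 6, 7, 8, 9, 10] the diagonal is [2, 2, 2, 2, 1, 2, 2, 2, 2, 1]. Since every row of L sums to 0, the all-ones vector is in the kernel and 0 is an eigenvalue. The single zero eigenvalue shows the graph is connected. The eigenvalues sum to 18, which equals trace(L) = 2|E|.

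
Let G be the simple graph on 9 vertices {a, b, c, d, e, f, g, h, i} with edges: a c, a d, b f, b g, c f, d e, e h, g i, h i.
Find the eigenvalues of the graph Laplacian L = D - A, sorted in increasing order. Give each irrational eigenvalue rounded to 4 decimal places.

[0, 0.4679, 0.4679, 1.6527, 1.6527, 3, 3, 3.8794, 3.8794]

With the vertex order [a, b, c, d, e, f, g, h, i], the degrees are [2, 2, 2, 2, 2, 2, 2, 2, 2], giving D = diag(2, 2, 2, 2, 2, 2, 2, 2, 2) and L = D - A. Since every row of L sums to 0, the all-ones vector is in the kernel and 0 is an eigenvalue. The largest eigenvalue, 3.8794, is at most the vertex count 9.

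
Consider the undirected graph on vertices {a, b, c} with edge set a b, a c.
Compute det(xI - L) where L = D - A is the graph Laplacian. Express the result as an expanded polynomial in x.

x^3 - 4x^2 + 3x

Reading degrees in the order [a, b, c] gives [2, 1, 1]; set D = diag(2, 1, 1) and form L = D - A. The eigenvalues of L are [0, 1, 3]; the characteristic polynomial is the product of (x - lambda_i), which multiplies out to x^3 - 4x^2 + 3x. The coefficient of x^2 equals -trace(L) = -4, matching the sum of degrees. The eigenvalues sum to 4, which equals trace(L) = 2|E|. By the matrix-tree theorem the graph has (1/3) * product of the nonzero eigenvalues = 1 spanning tree.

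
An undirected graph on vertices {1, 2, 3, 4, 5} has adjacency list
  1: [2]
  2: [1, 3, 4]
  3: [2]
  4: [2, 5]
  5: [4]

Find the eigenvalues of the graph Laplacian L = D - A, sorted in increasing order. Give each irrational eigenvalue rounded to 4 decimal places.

[0, 0.5188, 1, 2.3111, 4.1701]

With the vertex order [1, 2, 3, 4, 5], the degrees are [1, 3, 1, 2, 1], giving D = diag(1, 3, 1, 2, 1) and L = D - A. Since every row of L sums to 0, the all-ones vector is in the kernel and 0 is an eigenvalue. The largest eigenvalue, 4.1701, is at most the vertex count 5.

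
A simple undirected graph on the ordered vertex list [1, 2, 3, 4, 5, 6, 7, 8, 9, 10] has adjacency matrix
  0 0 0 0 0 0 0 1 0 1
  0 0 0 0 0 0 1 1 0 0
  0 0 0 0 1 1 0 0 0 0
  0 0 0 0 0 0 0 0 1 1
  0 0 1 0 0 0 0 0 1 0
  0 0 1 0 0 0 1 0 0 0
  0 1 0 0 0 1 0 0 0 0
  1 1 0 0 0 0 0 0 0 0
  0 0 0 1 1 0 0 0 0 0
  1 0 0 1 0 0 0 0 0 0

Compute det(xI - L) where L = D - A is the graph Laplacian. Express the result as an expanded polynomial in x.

Each diagonal entry of L is the vertex degree and each off-diagonal entry is -1 where an edge is present, 0 otherwise; in the order [1, 2, 3, 4, 5, 6, 7, 8, 9, 10] the diagonal is [2, 2, 2, 2, 2, 2, 2, 2, 2, 2]. Computing det(xI - L) by cofactor expansion (or equivalently via sum-over-permutations) gives x^10 - 20x^9 + 170x^8 - 800x^7 + 2275x^6 - 4004x^5 + 4290x^4 - 2640x^3 + 825x^2 - 100x. The coefficient of x^9 equals -trace(L) = -20, matching the sum of degrees.

x^10 - 20x^9 + 170x^8 - 800x^7 + 2275x^6 - 4004x^5 + 4290x^4 - 2640x^3 + 825x^2 - 100x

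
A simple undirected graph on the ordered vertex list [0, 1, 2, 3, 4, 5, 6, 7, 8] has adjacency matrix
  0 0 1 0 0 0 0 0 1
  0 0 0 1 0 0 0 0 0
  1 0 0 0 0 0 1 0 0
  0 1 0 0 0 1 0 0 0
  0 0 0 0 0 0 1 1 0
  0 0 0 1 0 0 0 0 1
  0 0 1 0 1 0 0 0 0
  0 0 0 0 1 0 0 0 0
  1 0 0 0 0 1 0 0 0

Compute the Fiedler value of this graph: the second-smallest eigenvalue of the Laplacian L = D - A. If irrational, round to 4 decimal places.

With the vertex order [0, 1, 2, 3, 4, 5, 6, 7, 8], the degrees are [2, 1, 2, 2, 2, 2, 2, 1, 2], giving D = diag(2, 1, 2, 2, 2, 2, 2, 1, 2) and L = D - A. The sorted Laplacian eigenvalues are [0, 0.1206, 0.4679, 1, 1.6527, 2.3473, 3, 3.5321, 3.8794]; the algebraic connectivity is the second entry, 0.1206. There is one zero in the spectrum, matching the 1 component. By the matrix-tree theorem the graph has (1/9) * product of the nonzero eigenvalues = 1 spanning tree.

0.1206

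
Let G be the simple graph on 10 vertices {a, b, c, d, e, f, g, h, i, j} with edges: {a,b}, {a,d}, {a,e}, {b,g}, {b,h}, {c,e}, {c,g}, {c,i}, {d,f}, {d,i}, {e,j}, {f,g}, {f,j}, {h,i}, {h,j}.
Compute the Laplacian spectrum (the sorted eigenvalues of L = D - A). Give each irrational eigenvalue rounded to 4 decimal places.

[0, 2, 2, 2, 2, 2, 5, 5, 5, 5]

Each diagonal entry of L is the vertex degree and each off-diagonal entry is -1 where an edge is present, 0 otherwise; in the order [a, b, c, d, e, f, g, h, i, j] the diagonal is [3, 3, 3, 3, 3, 3, 3, 3, 3, 3]. Diagonalising L (or applying a numerical eigensolver to the 10x10 matrix) gives the spectrum above. By the matrix-tree theorem the graph has (1/10) * product of the nonzero eigenvalues = 2000 spanning trees.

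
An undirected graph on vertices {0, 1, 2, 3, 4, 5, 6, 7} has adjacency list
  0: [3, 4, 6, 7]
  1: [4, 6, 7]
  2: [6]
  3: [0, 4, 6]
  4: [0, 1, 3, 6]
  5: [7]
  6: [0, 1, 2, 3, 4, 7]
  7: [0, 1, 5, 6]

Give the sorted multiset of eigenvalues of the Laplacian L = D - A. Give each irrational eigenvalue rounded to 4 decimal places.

[0, 0.7686, 1.0925, 2.6221, 3.9211, 4.6919, 5.8617, 7.0422]

Reading degrees in the order [0, 1, 2, 3, 4, 5, 6, 7] gives [4, 3, 1, 3, 4, 1, 6, 4]; set D = diag(4, 3, 1, 3, 4, 1, 6, 4) and form L = D - A. Diagonalising L (or applying a numerical eigensolver to the 8x8 matrix) gives the spectrum above. The single zero eigenvalue shows the graph is connected. There is one zero in the spectrum, matching the 1 component. The eigenvalues sum to 26, which equals trace(L) = 2|E|.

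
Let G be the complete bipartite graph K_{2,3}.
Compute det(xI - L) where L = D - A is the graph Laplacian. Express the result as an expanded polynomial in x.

x^5 - 12x^4 + 51x^3 - 92x^2 + 60x

The graph has 5 vertices and degree multiset [3, 3, 2, 2, 2]; D is the diagonal matrix of degrees and L = D - A. Computing det(xI - L) by cofactor expansion (or equivalently via sum-over-permutations) gives x^5 - 12x^4 + 51x^3 - 92x^2 + 60x. The constant term is 0 because L is singular (the all-ones vector lies in its kernel). By the matrix-tree theorem the graph has (1/5) * product of the nonzero eigenvalues = 12 spanning trees.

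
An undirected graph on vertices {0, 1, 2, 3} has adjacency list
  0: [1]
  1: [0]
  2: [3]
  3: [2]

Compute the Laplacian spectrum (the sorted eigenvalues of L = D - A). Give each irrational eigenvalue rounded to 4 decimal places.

Each diagonal entry of L is the vertex degree and each off-diagonal entry is -1 where an edge is present, 0 otherwise; in the order [0, 1, 2, 3] the diagonal is [1, 1, 1, 1]. Since every row of L sums to 0, the all-ones vector is in the kernel and 0 is an eigenvalue. The 2 zero eigenvalues correspond to the 2 connected components. The eigenvalues sum to 4, which equals trace(L) = 2|E|. The largest eigenvalue, 2, is at most the vertex count 4.

[0, 0, 2, 2]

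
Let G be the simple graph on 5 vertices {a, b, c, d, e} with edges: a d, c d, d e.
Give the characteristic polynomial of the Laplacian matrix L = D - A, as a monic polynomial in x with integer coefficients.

Reading degrees in the order [a, b, c, d, e] gives [1, 0, 1, 3, 1]; set D = diag(1, 0, 1, 3, 1) and form L = D - A. L has integer entries, so p(x) = det(xI - L) has integer coefficients. Expanding the determinant yields x^5 - 6x^4 + 9x^3 - 4x^2. The coefficient of x^4 equals -trace(L) = -6, matching the sum of degrees.

x^5 - 6x^4 + 9x^3 - 4x^2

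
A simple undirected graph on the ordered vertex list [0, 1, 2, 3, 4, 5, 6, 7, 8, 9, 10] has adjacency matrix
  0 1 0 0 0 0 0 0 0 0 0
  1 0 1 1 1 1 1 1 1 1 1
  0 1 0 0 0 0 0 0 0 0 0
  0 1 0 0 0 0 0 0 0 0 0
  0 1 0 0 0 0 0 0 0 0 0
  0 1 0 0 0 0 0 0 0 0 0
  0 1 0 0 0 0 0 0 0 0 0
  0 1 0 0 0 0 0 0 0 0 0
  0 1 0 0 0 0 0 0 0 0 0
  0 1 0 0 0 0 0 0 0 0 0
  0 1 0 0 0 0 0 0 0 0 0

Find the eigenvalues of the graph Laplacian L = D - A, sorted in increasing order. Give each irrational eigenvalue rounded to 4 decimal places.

[0, 1, 1, 1, 1, 1, 1, 1, 1, 1, 11]

Reading degrees in the order [0, 1, 2, 3, 4, 5, 6, 7, 8, 9, 10] gives [1, 10, 1, 1, 1, 1, 1, 1, 1, 1, 1]; set D = diag(1, 10, 1, 1, 1, 1, 1, 1, 1, 1, 1) and form L = D - A. L is symmetric positive semidefinite, so every eigenvalue is real and nonnegative.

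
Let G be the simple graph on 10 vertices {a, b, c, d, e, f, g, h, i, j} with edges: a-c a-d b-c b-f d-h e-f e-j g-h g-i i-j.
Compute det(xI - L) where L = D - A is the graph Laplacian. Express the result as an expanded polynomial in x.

x^10 - 20x^9 + 170x^8 - 800x^7 + 2275x^6 - 4004x^5 + 4290x^4 - 2640x^3 + 825x^2 - 100x

With the vertex order [a, b, c, d, e, f, g, h, i, j], the degrees are [2, 2, 2, 2, 2, 2, 2, 2, 2, 2], giving D = diag(2, 2, 2, 2, 2, 2, 2, 2, 2, 2) and L = D - A. L has integer entries, so p(x) = det(xI - L) has integer coefficients. Expanding the determinant yields x^10 - 20x^9 + 170x^8 - 800x^7 + 2275x^6 - 4004x^5 + 4290x^4 - 2640x^3 + 825x^2 - 100x. The constant term is 0 because L is singular (the all-ones vector lies in its kernel). The eigenvalues sum to 20, which equals trace(L) = 2|E|. By the matrix-tree theorem the graph has (1/10) * product of the nonzero eigenvalues = 10 spanning trees.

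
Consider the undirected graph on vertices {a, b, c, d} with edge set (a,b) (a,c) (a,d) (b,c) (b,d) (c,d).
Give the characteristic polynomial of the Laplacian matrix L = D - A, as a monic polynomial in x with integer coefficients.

x^4 - 12x^3 + 48x^2 - 64x

Each diagonal entry of L is the vertex degree and each off-diagonal entry is -1 where an edge is present, 0 otherwise; in the order [a, b, c, d] the diagonal is [3, 3, 3, 3]. The eigenvalues of L are [0, 4, 4, 4]; the characteristic polynomial is the product of (x - lambda_i), which multiplies out to x^4 - 12x^3 + 48x^2 - 64x. The coefficient of x^3 equals -trace(L) = -12, matching the sum of degrees. By the matrix-tree theorem the graph has (1/4) * product of the nonzero eigenvalues = 16 spanning trees.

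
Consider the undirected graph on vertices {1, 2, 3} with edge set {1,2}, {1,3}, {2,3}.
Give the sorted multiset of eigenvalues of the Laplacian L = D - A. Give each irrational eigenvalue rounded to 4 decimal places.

Each diagonal entry of L is the vertex degree and each off-diagonal entry is -1 where an edge is present, 0 otherwise; in the order [1, 2, 3] the diagonal is [2, 2, 2]. The multiplicity of 0 as a Laplacian eigenvalue equals the number of connected components. The largest eigenvalue, 3, is at most the vertex count 3.

[0, 3, 3]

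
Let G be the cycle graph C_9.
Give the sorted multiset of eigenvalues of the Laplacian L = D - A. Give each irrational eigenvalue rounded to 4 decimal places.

The graph has 9 vertices and degree multiset [2, 2, 2, 2, 2, 2, 2, 2, 2]; D is the diagonal matrix of degrees and L = D - A. The multiplicity of 0 as a Laplacian eigenvalue equals the number of connected components. The largest eigenvalue, 3.8794, is at most the vertex count 9.

[0, 0.4679, 0.4679, 1.6527, 1.6527, 3, 3, 3.8794, 3.8794]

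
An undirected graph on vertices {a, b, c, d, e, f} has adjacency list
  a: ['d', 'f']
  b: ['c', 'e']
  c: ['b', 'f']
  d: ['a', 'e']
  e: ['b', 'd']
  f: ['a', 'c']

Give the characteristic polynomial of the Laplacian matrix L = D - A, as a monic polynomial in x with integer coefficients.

x^6 - 12x^5 + 54x^4 - 112x^3 + 105x^2 - 36x

With the vertex order [a, b, c, d, e, f], the degrees are [2, 2, 2, 2, 2, 2], giving D = diag(2, 2, 2, 2, 2, 2) and L = D - A. Computing det(xI - L) by cofactor expansion (or equivalently via sum-over-permutations) gives x^6 - 12x^5 + 54x^4 - 112x^3 + 105x^2 - 36x. Since p(0) = det(-L) = 0, x divides p(x). The largest eigenvalue, 4, is at most the vertex count 6.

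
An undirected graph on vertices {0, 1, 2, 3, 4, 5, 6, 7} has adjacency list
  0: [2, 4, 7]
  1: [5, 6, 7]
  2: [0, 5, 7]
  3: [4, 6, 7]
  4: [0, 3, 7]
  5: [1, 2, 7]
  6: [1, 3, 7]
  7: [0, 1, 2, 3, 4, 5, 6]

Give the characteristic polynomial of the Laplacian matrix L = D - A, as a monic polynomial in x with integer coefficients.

x^8 - 28x^7 + 322x^6 - 1974x^5 + 6965x^4 - 14126x^3 + 15225x^2 - 6728x

With the vertex order [0, 1, 2, 3, 4, 5, 6, 7], the degrees are [3, 3, 3, 3, 3, 3, 3, 7], giving D = diag(3, 3, 3, 3, 3, 3, 3, 7) and L = D - A. L has integer entries, so p(x) = det(xI - L) has integer coefficients. Expanding the determinant yields x^8 - 28x^7 + 322x^6 - 1974x^5 + 6965x^4 - 14126x^3 + 15225x^2 - 6728x. The coefficient of x^7 equals -trace(L) = -28, matching the sum of degrees.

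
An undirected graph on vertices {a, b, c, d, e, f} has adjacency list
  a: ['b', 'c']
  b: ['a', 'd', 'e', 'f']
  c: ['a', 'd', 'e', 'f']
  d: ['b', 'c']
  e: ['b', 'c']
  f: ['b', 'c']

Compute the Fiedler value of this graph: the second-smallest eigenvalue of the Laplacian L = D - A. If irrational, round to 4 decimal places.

Each diagonal entry of L is the vertex degree and each off-diagonal entry is -1 where an edge is present, 0 otherwise; in the order [a, b, c, d, e, f] the diagonal is [2, 4, 4, 2, 2, 2]. The smallest Laplacian eigenvalue is always 0. The next one, lambda_2 = 2, measures how hard the graph is to disconnect: larger values mean better connectivity. The largest eigenvalue, 6, is at most the vertex count 6.

2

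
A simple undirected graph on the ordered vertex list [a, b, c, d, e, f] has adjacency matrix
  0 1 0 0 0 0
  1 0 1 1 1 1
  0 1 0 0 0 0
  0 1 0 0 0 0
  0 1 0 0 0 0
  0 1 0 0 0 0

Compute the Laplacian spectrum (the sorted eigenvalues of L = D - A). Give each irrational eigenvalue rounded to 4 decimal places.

[0, 1, 1, 1, 1, 6]

Each diagonal entry of L is the vertex degree and each off-diagonal entry is -1 where an edge is present, 0 otherwise; in the order [a, b, c, d, e, f] the diagonal is [1, 5, 1, 1, 1, 1]. The multiplicity of 0 as a Laplacian eigenvalue equals the number of connected components. The single zero eigenvalue shows the graph is connected. The eigenvalues sum to 10, which equals trace(L) = 2|E|. By the matrix-tree theorem the graph has (1/6) * product of the nonzero eigenvalues = 1 spanning tree.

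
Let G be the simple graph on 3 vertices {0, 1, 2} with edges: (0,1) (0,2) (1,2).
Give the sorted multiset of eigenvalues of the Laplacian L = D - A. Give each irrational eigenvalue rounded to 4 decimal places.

With the vertex order [0, 1, 2], the degrees are [2, 2, 2], giving D = diag(2, 2, 2) and L = D - A. L is symmetric positive semidefinite, so every eigenvalue is real and nonnegative. The eigenvalues sum to 6, which equals trace(L) = 2|E|.

[0, 3, 3]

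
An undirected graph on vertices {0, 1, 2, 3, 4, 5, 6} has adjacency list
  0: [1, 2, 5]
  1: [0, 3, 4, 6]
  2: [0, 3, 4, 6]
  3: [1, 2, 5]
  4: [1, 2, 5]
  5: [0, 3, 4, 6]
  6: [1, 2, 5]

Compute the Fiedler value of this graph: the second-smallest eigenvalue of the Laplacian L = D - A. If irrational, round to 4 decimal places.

3

With the vertex order [0, 1, 2, 3, 4, 5, 6], the degrees are [3, 4, 4, 3, 3, 4, 3], giving D = diag(3, 4, 4, 3, 3, 4, 3) and L = D - A. The sorted Laplacian eigenvalues are [0, 3, 3, 3, 4, 4, 7]; the algebraic connectivity is the second entry, 3. By the matrix-tree theorem the graph has (1/7) * product of the nonzero eigenvalues = 432 spanning trees. There is one zero in the spectrum, matching the 1 component.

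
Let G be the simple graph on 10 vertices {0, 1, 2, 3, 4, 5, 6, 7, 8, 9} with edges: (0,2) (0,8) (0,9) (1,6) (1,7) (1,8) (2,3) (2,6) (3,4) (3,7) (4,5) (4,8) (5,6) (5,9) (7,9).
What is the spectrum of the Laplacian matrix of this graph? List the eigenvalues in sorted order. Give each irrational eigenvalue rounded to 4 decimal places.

Each diagonal entry of L is the vertex degree and each off-diagonal entry is -1 where an edge is present, 0 otherwise; in the order [0, 1, 2, 3, 4, 5, 6, 7, 8, 9] the diagonal is [3, 3, 3, 3, 3, 3, 3, 3, 3, 3]. Diagonalising L (or applying a numerical eigensolver to the 10x10 matrix) gives the spectrum above.

[0, 2, 2, 2, 2, 2, 5, 5, 5, 5]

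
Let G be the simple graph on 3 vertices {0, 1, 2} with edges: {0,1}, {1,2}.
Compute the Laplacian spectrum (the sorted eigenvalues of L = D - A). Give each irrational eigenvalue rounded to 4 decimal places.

Reading degrees in the order [0, 1, 2] gives [1, 2, 1]; set D = diag(1, 2, 1) and form L = D - A. The multiplicity of 0 as a Laplacian eigenvalue equals the number of connected components. The largest eigenvalue, 3, is at most the vertex count 3. There is one zero in the spectrum, matching the 1 component.

[0, 1, 3]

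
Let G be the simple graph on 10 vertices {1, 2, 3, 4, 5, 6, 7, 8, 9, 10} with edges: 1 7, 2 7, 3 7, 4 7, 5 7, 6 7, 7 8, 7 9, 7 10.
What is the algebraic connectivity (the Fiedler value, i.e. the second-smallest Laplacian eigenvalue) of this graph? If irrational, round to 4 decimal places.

1

Each diagonal entry of L is the vertex degree and each off-diagonal entry is -1 where an edge is present, 0 otherwise; in the order [1, 2, 3, 4, 5, 6, 7, 8, 9, 10] the diagonal is [1, 1, 1, 1, 1, 1, 9, 1, 1, 1]. The sorted Laplacian eigenvalues are [0, 1, 1, 1, 1, 1, 1, 1, 1, 10]; the algebraic connectivity is the second entry, 1. There is one zero in the spectrum, matching the 1 component.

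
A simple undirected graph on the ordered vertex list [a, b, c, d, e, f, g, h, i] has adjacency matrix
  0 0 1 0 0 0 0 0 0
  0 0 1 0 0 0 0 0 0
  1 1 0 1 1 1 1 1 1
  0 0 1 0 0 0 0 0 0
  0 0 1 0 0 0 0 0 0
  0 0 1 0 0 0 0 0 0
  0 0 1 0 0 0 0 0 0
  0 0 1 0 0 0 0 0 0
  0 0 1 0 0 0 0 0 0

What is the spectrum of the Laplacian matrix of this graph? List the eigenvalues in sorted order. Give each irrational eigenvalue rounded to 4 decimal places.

With the vertex order [a, b, c, d, e, f, g, h, i], the degrees are [1, 1, 8, 1, 1, 1, 1, 1, 1], giving D = diag(1, 1, 8, 1, 1, 1, 1, 1, 1) and L = D - A. L is symmetric positive semidefinite, so every eigenvalue is real and nonnegative.

[0, 1, 1, 1, 1, 1, 1, 1, 9]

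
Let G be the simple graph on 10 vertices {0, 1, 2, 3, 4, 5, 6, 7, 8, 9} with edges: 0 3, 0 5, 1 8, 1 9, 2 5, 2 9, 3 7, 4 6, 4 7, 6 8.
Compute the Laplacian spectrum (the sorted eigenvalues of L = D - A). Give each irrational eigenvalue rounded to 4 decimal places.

With the vertex order [0, 1, 2, 3, 4, 5, 6, 7, 8, 9], the degrees are [2, 2, 2, 2, 2, 2, 2, 2, 2, 2], giving D = diag(2, 2, 2, 2, 2, 2, 2, 2, 2, 2) and L = D - A. The multiplicity of 0 as a Laplacian eigenvalue equals the number of connected components. The single zero eigenvalue shows the graph is connected. The eigenvalues sum to 20, which equals trace(L) = 2|E|.

[0, 0.3820, 0.3820, 1.3820, 1.3820, 2.6180, 2.6180, 3.6180, 3.6180, 4]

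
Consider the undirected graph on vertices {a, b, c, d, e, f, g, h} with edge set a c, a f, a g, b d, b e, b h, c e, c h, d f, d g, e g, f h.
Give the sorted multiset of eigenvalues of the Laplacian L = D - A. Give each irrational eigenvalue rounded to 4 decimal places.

[0, 2, 2, 2, 4, 4, 4, 6]

Each diagonal entry of L is the vertex degree and each off-diagonal entry is -1 where an edge is present, 0 otherwise; in the order [a, b, c, d, e, f, g, h] the diagonal is [3, 3, 3, 3, 3, 3, 3, 3]. L is symmetric positive semidefinite, so every eigenvalue is real and nonnegative. The single zero eigenvalue shows the graph is connected. The largest eigenvalue, 6, is at most the vertex count 8.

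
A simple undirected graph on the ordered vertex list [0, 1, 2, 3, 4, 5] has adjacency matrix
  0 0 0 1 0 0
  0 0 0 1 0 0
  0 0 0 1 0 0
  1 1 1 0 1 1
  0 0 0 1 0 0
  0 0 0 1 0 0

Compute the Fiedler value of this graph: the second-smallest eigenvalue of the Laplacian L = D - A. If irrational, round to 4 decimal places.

1

With the vertex order [0, 1, 2, 3, 4, 5], the degrees are [1, 1, 1, 5, 1, 1], giving D = diag(1, 1, 1, 5, 1, 1) and L = D - A. The smallest Laplacian eigenvalue is always 0. The next one, lambda_2 = 1, measures how hard the graph is to disconnect: larger values mean better connectivity.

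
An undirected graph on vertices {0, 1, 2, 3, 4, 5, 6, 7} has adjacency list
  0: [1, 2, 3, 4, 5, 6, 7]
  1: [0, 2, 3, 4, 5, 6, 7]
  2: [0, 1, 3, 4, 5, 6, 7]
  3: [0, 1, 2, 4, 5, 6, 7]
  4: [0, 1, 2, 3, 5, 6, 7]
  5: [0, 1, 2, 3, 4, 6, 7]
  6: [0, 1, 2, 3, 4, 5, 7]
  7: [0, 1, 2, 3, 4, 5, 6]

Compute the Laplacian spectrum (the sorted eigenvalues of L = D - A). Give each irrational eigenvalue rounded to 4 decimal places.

Each diagonal entry of L is the vertex degree and each off-diagonal entry is -1 where an edge is present, 0 otherwise; in the order [0, 1, 2, 3, 4, 5, 6, 7] the diagonal is [7, 7, 7, 7, 7, 7, 7, 7]. The multiplicity of 0 as a Laplacian eigenvalue equals the number of connected components. There is one zero in the spectrum, matching the 1 component.

[0, 8, 8, 8, 8, 8, 8, 8]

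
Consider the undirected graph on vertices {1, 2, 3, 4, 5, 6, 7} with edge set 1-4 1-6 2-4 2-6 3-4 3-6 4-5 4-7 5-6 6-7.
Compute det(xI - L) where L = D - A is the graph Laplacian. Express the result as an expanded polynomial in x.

Each diagonal entry of L is the vertex degree and each off-diagonal entry is -1 where an edge is present, 0 otherwise; in the order [1, 2, 3, 4, 5, 6, 7] the diagonal is [2, 2, 2, 5, 2, 5, 2]. Computing det(xI - L) by cofactor expansion (or equivalently via sum-over-permutations) gives x^7 - 20x^6 + 155x^5 - 600x^4 + 1240x^3 - 1312x^2 + 560x. Since p(0) = det(-L) = 0, x divides p(x).

x^7 - 20x^6 + 155x^5 - 600x^4 + 1240x^3 - 1312x^2 + 560x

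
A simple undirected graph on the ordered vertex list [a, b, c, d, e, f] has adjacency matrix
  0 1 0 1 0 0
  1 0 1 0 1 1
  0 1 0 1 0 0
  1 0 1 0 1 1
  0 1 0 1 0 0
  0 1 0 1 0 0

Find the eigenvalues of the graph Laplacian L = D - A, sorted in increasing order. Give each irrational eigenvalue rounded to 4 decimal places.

[0, 2, 2, 2, 4, 6]

With the vertex order [a, b, c, d, e, f], the degrees are [2, 4, 2, 4, 2, 2], giving D = diag(2, 4, 2, 4, 2, 2) and L = D - A. The multiplicity of 0 as a Laplacian eigenvalue equals the number of connected components.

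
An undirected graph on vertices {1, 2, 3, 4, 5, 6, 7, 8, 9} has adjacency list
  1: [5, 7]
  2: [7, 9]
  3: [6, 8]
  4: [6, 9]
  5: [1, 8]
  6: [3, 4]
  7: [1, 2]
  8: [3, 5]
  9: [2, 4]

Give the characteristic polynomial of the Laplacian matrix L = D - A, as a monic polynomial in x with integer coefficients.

x^9 - 18x^8 + 135x^7 - 546x^6 + 1287x^5 - 1782x^4 + 1386x^3 - 540x^2 + 81x

Reading degrees in the order [1, 2, 3, 4, 5, 6, 7, 8, 9] gives [2, 2, 2, 2, 2, 2, 2, 2, 2]; set D = diag(2, 2, 2, 2, 2, 2, 2, 2, 2) and form L = D - A. L has integer entries, so p(x) = det(xI - L) has integer coefficients. Expanding the determinant yields x^9 - 18x^8 + 135x^7 - 546x^6 + 1287x^5 - 1782x^4 + 1386x^3 - 540x^2 + 81x. The constant term is 0 because L is singular (the all-ones vector lies in its kernel). The eigenvalues sum to 18, which equals trace(L) = 2|E|. There is one zero in the spectrum, matching the 1 component.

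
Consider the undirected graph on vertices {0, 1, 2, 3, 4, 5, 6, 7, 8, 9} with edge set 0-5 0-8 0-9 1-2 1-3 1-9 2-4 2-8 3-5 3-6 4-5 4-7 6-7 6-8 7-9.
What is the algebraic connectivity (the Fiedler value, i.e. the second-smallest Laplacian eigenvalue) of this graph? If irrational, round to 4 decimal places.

Reading degrees in the order [0, 1, 2, 3, 4, 5, 6, 7, 8, 9] gives [3, 3, 3, 3, 3, 3, 3, 3, 3, 3]; set D = diag(3, 3, 3, 3, 3, 3, 3, 3, 3, 3) and form L = D - A. The sorted Laplacian eigenvalues are [0, 2, 2, 2, 2, 2, 5, 5, 5, 5]; the algebraic connectivity is the second entry, 2. There is one zero in the spectrum, matching the 1 component.

2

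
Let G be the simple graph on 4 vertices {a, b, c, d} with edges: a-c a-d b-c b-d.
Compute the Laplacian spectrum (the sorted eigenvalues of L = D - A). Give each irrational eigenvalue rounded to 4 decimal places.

Reading degrees in the order [a, b, c, d] gives [2, 2, 2, 2]; set D = diag(2, 2, 2, 2) and form L = D - A. Since every row of L sums to 0, the all-ones vector is in the kernel and 0 is an eigenvalue. The single zero eigenvalue shows the graph is connected. The eigenvalues sum to 8, which equals trace(L) = 2|E|.

[0, 2, 2, 4]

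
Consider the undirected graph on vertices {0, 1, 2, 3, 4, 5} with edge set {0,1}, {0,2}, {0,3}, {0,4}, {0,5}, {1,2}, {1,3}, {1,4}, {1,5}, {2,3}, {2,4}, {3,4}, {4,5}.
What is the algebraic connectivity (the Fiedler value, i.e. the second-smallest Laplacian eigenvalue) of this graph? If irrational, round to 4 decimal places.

3

With the vertex order [0, 1, 2, 3, 4, 5], the degrees are [5, 5, 4, 4, 5, 3], giving D = diag(5, 5, 4, 4, 5, 3) and L = D - A. Computing the eigenvalues of L and sorting gives [0, 3, 5, 6, 6, 6]. The Fiedler value lambda_2 = 3 is strictly positive, so the graph is connected. By the matrix-tree theorem the graph has (1/6) * product of the nonzero eigenvalues = 540 spanning trees.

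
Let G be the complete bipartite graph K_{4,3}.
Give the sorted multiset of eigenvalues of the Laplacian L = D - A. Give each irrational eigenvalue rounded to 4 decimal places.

The graph has 7 vertices and degree multiset [4, 4, 4, 3, 3, 3, 3]; D is the diagonal matrix of degrees and L = D - A. Diagonalising L (or applying a numerical eigensolver to the 7x7 matrix) gives the spectrum above. The single zero eigenvalue shows the graph is connected. There is one zero in the spectrum, matching the 1 component. By the matrix-tree theorem the graph has (1/7) * product of the nonzero eigenvalues = 432 spanning trees.

[0, 3, 3, 3, 4, 4, 7]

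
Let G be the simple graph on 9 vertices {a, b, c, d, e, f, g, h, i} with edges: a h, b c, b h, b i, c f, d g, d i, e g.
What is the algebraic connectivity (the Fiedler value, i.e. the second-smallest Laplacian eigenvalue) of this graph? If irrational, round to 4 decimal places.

0.1708

Reading degrees in the order [a, b, c, d, e, f, g, h, i] gives [1, 3, 2, 2, 1, 1, 2, 2, 2]; set D = diag(1, 3, 2, 2, 1, 1, 2, 2, 2) and form L = D - A. The smallest Laplacian eigenvalue is always 0. The next one, lambda_2 = 0.1708, measures how hard the graph is to disconnect: larger values mean better connectivity. The largest eigenvalue, 4.4442, is at most the vertex count 9. The eigenvalues sum to 16, which equals trace(L) = 2|E|.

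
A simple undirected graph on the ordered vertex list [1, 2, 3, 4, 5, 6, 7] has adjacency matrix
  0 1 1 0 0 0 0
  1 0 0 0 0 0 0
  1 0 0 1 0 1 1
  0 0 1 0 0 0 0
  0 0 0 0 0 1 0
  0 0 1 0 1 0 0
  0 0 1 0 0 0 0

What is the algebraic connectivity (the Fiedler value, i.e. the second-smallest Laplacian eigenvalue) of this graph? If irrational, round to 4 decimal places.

0.3820

Each diagonal entry of L is the vertex degree and each off-diagonal entry is -1 where an edge is present, 0 otherwise; in the order [1, 2, 3, 4, 5, 6, 7] the diagonal is [2, 1, 4, 1, 1, 2, 1]. Computing the eigenvalues of L and sorting gives [0, 0.3820, 0.6086, 1, 2.2271, 2.6180, 5.1642]. The Fiedler value lambda_2 = 0.3820 is strictly positive, so the graph is connected.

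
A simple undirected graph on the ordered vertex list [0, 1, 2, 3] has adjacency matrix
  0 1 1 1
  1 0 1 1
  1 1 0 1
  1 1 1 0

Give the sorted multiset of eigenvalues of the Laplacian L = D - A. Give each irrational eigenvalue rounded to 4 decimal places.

Each diagonal entry of L is the vertex degree and each off-diagonal entry is -1 where an edge is present, 0 otherwise; in the order [0, 1, 2, 3] the diagonal is [3, 3, 3, 3]. L is symmetric positive semidefinite, so every eigenvalue is real and nonnegative. The largest eigenvalue, 4, is at most the vertex count 4. There is one zero in the spectrum, matching the 1 component.

[0, 4, 4, 4]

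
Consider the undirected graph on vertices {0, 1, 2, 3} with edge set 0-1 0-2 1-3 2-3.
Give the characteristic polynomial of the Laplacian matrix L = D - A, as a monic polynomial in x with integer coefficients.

x^4 - 8x^3 + 20x^2 - 16x

With the vertex order [0, 1, 2, 3], the degrees are [2, 2, 2, 2], giving D = diag(2, 2, 2, 2) and L = D - A. Computing det(xI - L) by cofactor expansion (or equivalently via sum-over-permutations) gives x^4 - 8x^3 + 20x^2 - 16x. The coefficient of x^3 equals -trace(L) = -8, matching the sum of degrees. By the matrix-tree theorem the graph has (1/4) * product of the nonzero eigenvalues = 4 spanning trees.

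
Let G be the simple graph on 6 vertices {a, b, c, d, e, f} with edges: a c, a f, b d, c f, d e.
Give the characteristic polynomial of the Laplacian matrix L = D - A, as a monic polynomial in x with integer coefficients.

Each diagonal entry of L is the vertex degree and each off-diagonal entry is -1 where an edge is present, 0 otherwise; in the order [a, b, c, d, e, f] the diagonal is [2, 1, 2, 2, 1, 2]. L has integer entries, so p(x) = det(xI - L) has integer coefficients. Expanding the determinant yields x^6 - 10x^5 + 36x^4 - 54x^3 + 27x^2. The coefficient of x^5 equals -trace(L) = -10, matching the sum of degrees. The eigenvalues sum to 10, which equals trace(L) = 2|E|.

x^6 - 10x^5 + 36x^4 - 54x^3 + 27x^2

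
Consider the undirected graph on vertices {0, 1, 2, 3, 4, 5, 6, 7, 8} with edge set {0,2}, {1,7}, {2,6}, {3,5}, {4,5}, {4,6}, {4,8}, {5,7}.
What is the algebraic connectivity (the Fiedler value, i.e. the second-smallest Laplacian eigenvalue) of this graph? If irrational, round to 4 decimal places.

0.1862

Each diagonal entry of L is the vertex degree and each off-diagonal entry is -1 where an edge is present, 0 otherwise; in the order [0, 1, 2, 3, 4, 5, 6, 7, 8] the diagonal is [1, 1, 2, 1, 3, 3, 2, 2, 1]. The sorted Laplacian eigenvalues are [0, 0.1862, 0.4822, 0.7043, 1.4073, 2.1338, 2.8532, 3.5372, 4.6958]; the algebraic connectivity is the second entry, 0.1862. The largest eigenvalue, 4.6958, is at most the vertex count 9.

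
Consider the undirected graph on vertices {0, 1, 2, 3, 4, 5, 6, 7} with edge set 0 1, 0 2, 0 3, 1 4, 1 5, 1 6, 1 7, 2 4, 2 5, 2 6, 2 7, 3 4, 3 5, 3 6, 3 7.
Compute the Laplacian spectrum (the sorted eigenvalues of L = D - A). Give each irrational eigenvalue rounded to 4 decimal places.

Each diagonal entry of L is the vertex degree and each off-diagonal entry is -1 where an edge is present, 0 otherwise; in the order [0, 1, 2, 3, 4, 5, 6, 7] the diagonal is [3, 5, 5, 5, 3, 3, 3, 3]. Diagonalising L (or applying a numerical eigensolver to the 8x8 matrix) gives the spectrum above. The single zero eigenvalue shows the graph is connected. The eigenvalues sum to 30, which equals trace(L) = 2|E|.

[0, 3, 3, 3, 3, 5, 5, 8]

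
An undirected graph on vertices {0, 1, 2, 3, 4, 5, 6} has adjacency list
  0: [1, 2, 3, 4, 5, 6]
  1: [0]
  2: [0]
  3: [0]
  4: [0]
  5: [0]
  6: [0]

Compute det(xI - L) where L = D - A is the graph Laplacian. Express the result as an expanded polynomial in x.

x^7 - 12x^6 + 45x^5 - 80x^4 + 75x^3 - 36x^2 + 7x

Each diagonal entry of L is the vertex degree and each off-diagonal entry is -1 where an edge is present, 0 otherwise; in the order [0, 1, 2, 3, 4, 5, 6] the diagonal is [6, 1, 1, 1, 1, 1, 1]. L has integer entries, so p(x) = det(xI - L) has integer coefficients. Expanding the determinant yields x^7 - 12x^6 + 45x^5 - 80x^4 + 75x^3 - 36x^2 + 7x. Since p(0) = det(-L) = 0, x divides p(x). The largest eigenvalue, 7, is at most the vertex count 7.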